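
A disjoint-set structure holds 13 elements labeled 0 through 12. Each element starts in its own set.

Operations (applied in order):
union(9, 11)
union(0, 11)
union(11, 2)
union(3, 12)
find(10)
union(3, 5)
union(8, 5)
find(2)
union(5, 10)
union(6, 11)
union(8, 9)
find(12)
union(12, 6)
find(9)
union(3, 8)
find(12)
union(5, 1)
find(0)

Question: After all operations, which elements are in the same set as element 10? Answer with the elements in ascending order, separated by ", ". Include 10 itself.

Answer: 0, 1, 2, 3, 5, 6, 8, 9, 10, 11, 12

Derivation:
Step 1: union(9, 11) -> merged; set of 9 now {9, 11}
Step 2: union(0, 11) -> merged; set of 0 now {0, 9, 11}
Step 3: union(11, 2) -> merged; set of 11 now {0, 2, 9, 11}
Step 4: union(3, 12) -> merged; set of 3 now {3, 12}
Step 5: find(10) -> no change; set of 10 is {10}
Step 6: union(3, 5) -> merged; set of 3 now {3, 5, 12}
Step 7: union(8, 5) -> merged; set of 8 now {3, 5, 8, 12}
Step 8: find(2) -> no change; set of 2 is {0, 2, 9, 11}
Step 9: union(5, 10) -> merged; set of 5 now {3, 5, 8, 10, 12}
Step 10: union(6, 11) -> merged; set of 6 now {0, 2, 6, 9, 11}
Step 11: union(8, 9) -> merged; set of 8 now {0, 2, 3, 5, 6, 8, 9, 10, 11, 12}
Step 12: find(12) -> no change; set of 12 is {0, 2, 3, 5, 6, 8, 9, 10, 11, 12}
Step 13: union(12, 6) -> already same set; set of 12 now {0, 2, 3, 5, 6, 8, 9, 10, 11, 12}
Step 14: find(9) -> no change; set of 9 is {0, 2, 3, 5, 6, 8, 9, 10, 11, 12}
Step 15: union(3, 8) -> already same set; set of 3 now {0, 2, 3, 5, 6, 8, 9, 10, 11, 12}
Step 16: find(12) -> no change; set of 12 is {0, 2, 3, 5, 6, 8, 9, 10, 11, 12}
Step 17: union(5, 1) -> merged; set of 5 now {0, 1, 2, 3, 5, 6, 8, 9, 10, 11, 12}
Step 18: find(0) -> no change; set of 0 is {0, 1, 2, 3, 5, 6, 8, 9, 10, 11, 12}
Component of 10: {0, 1, 2, 3, 5, 6, 8, 9, 10, 11, 12}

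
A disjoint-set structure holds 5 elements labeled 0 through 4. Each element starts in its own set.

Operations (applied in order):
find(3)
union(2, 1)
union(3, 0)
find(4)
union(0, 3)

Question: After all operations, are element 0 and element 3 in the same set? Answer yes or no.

Step 1: find(3) -> no change; set of 3 is {3}
Step 2: union(2, 1) -> merged; set of 2 now {1, 2}
Step 3: union(3, 0) -> merged; set of 3 now {0, 3}
Step 4: find(4) -> no change; set of 4 is {4}
Step 5: union(0, 3) -> already same set; set of 0 now {0, 3}
Set of 0: {0, 3}; 3 is a member.

Answer: yes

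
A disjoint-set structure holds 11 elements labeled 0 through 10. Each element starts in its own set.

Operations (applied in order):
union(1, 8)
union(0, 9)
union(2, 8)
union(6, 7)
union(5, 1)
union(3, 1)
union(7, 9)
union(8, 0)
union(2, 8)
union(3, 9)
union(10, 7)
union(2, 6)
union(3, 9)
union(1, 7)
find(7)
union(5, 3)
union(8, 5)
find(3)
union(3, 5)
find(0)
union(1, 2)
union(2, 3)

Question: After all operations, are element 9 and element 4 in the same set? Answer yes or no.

Step 1: union(1, 8) -> merged; set of 1 now {1, 8}
Step 2: union(0, 9) -> merged; set of 0 now {0, 9}
Step 3: union(2, 8) -> merged; set of 2 now {1, 2, 8}
Step 4: union(6, 7) -> merged; set of 6 now {6, 7}
Step 5: union(5, 1) -> merged; set of 5 now {1, 2, 5, 8}
Step 6: union(3, 1) -> merged; set of 3 now {1, 2, 3, 5, 8}
Step 7: union(7, 9) -> merged; set of 7 now {0, 6, 7, 9}
Step 8: union(8, 0) -> merged; set of 8 now {0, 1, 2, 3, 5, 6, 7, 8, 9}
Step 9: union(2, 8) -> already same set; set of 2 now {0, 1, 2, 3, 5, 6, 7, 8, 9}
Step 10: union(3, 9) -> already same set; set of 3 now {0, 1, 2, 3, 5, 6, 7, 8, 9}
Step 11: union(10, 7) -> merged; set of 10 now {0, 1, 2, 3, 5, 6, 7, 8, 9, 10}
Step 12: union(2, 6) -> already same set; set of 2 now {0, 1, 2, 3, 5, 6, 7, 8, 9, 10}
Step 13: union(3, 9) -> already same set; set of 3 now {0, 1, 2, 3, 5, 6, 7, 8, 9, 10}
Step 14: union(1, 7) -> already same set; set of 1 now {0, 1, 2, 3, 5, 6, 7, 8, 9, 10}
Step 15: find(7) -> no change; set of 7 is {0, 1, 2, 3, 5, 6, 7, 8, 9, 10}
Step 16: union(5, 3) -> already same set; set of 5 now {0, 1, 2, 3, 5, 6, 7, 8, 9, 10}
Step 17: union(8, 5) -> already same set; set of 8 now {0, 1, 2, 3, 5, 6, 7, 8, 9, 10}
Step 18: find(3) -> no change; set of 3 is {0, 1, 2, 3, 5, 6, 7, 8, 9, 10}
Step 19: union(3, 5) -> already same set; set of 3 now {0, 1, 2, 3, 5, 6, 7, 8, 9, 10}
Step 20: find(0) -> no change; set of 0 is {0, 1, 2, 3, 5, 6, 7, 8, 9, 10}
Step 21: union(1, 2) -> already same set; set of 1 now {0, 1, 2, 3, 5, 6, 7, 8, 9, 10}
Step 22: union(2, 3) -> already same set; set of 2 now {0, 1, 2, 3, 5, 6, 7, 8, 9, 10}
Set of 9: {0, 1, 2, 3, 5, 6, 7, 8, 9, 10}; 4 is not a member.

Answer: no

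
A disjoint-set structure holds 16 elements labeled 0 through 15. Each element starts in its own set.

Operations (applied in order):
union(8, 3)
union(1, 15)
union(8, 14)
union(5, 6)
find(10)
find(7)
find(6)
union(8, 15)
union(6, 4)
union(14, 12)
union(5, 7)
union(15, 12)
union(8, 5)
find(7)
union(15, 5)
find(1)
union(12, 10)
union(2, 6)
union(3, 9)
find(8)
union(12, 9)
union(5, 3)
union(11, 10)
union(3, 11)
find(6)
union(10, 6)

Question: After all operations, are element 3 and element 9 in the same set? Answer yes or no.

Answer: yes

Derivation:
Step 1: union(8, 3) -> merged; set of 8 now {3, 8}
Step 2: union(1, 15) -> merged; set of 1 now {1, 15}
Step 3: union(8, 14) -> merged; set of 8 now {3, 8, 14}
Step 4: union(5, 6) -> merged; set of 5 now {5, 6}
Step 5: find(10) -> no change; set of 10 is {10}
Step 6: find(7) -> no change; set of 7 is {7}
Step 7: find(6) -> no change; set of 6 is {5, 6}
Step 8: union(8, 15) -> merged; set of 8 now {1, 3, 8, 14, 15}
Step 9: union(6, 4) -> merged; set of 6 now {4, 5, 6}
Step 10: union(14, 12) -> merged; set of 14 now {1, 3, 8, 12, 14, 15}
Step 11: union(5, 7) -> merged; set of 5 now {4, 5, 6, 7}
Step 12: union(15, 12) -> already same set; set of 15 now {1, 3, 8, 12, 14, 15}
Step 13: union(8, 5) -> merged; set of 8 now {1, 3, 4, 5, 6, 7, 8, 12, 14, 15}
Step 14: find(7) -> no change; set of 7 is {1, 3, 4, 5, 6, 7, 8, 12, 14, 15}
Step 15: union(15, 5) -> already same set; set of 15 now {1, 3, 4, 5, 6, 7, 8, 12, 14, 15}
Step 16: find(1) -> no change; set of 1 is {1, 3, 4, 5, 6, 7, 8, 12, 14, 15}
Step 17: union(12, 10) -> merged; set of 12 now {1, 3, 4, 5, 6, 7, 8, 10, 12, 14, 15}
Step 18: union(2, 6) -> merged; set of 2 now {1, 2, 3, 4, 5, 6, 7, 8, 10, 12, 14, 15}
Step 19: union(3, 9) -> merged; set of 3 now {1, 2, 3, 4, 5, 6, 7, 8, 9, 10, 12, 14, 15}
Step 20: find(8) -> no change; set of 8 is {1, 2, 3, 4, 5, 6, 7, 8, 9, 10, 12, 14, 15}
Step 21: union(12, 9) -> already same set; set of 12 now {1, 2, 3, 4, 5, 6, 7, 8, 9, 10, 12, 14, 15}
Step 22: union(5, 3) -> already same set; set of 5 now {1, 2, 3, 4, 5, 6, 7, 8, 9, 10, 12, 14, 15}
Step 23: union(11, 10) -> merged; set of 11 now {1, 2, 3, 4, 5, 6, 7, 8, 9, 10, 11, 12, 14, 15}
Step 24: union(3, 11) -> already same set; set of 3 now {1, 2, 3, 4, 5, 6, 7, 8, 9, 10, 11, 12, 14, 15}
Step 25: find(6) -> no change; set of 6 is {1, 2, 3, 4, 5, 6, 7, 8, 9, 10, 11, 12, 14, 15}
Step 26: union(10, 6) -> already same set; set of 10 now {1, 2, 3, 4, 5, 6, 7, 8, 9, 10, 11, 12, 14, 15}
Set of 3: {1, 2, 3, 4, 5, 6, 7, 8, 9, 10, 11, 12, 14, 15}; 9 is a member.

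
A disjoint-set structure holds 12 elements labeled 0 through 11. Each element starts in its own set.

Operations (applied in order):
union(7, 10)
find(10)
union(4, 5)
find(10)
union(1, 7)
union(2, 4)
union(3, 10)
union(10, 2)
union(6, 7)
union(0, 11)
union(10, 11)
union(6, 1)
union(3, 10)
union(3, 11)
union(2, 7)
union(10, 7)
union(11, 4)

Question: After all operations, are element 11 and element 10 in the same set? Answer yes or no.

Answer: yes

Derivation:
Step 1: union(7, 10) -> merged; set of 7 now {7, 10}
Step 2: find(10) -> no change; set of 10 is {7, 10}
Step 3: union(4, 5) -> merged; set of 4 now {4, 5}
Step 4: find(10) -> no change; set of 10 is {7, 10}
Step 5: union(1, 7) -> merged; set of 1 now {1, 7, 10}
Step 6: union(2, 4) -> merged; set of 2 now {2, 4, 5}
Step 7: union(3, 10) -> merged; set of 3 now {1, 3, 7, 10}
Step 8: union(10, 2) -> merged; set of 10 now {1, 2, 3, 4, 5, 7, 10}
Step 9: union(6, 7) -> merged; set of 6 now {1, 2, 3, 4, 5, 6, 7, 10}
Step 10: union(0, 11) -> merged; set of 0 now {0, 11}
Step 11: union(10, 11) -> merged; set of 10 now {0, 1, 2, 3, 4, 5, 6, 7, 10, 11}
Step 12: union(6, 1) -> already same set; set of 6 now {0, 1, 2, 3, 4, 5, 6, 7, 10, 11}
Step 13: union(3, 10) -> already same set; set of 3 now {0, 1, 2, 3, 4, 5, 6, 7, 10, 11}
Step 14: union(3, 11) -> already same set; set of 3 now {0, 1, 2, 3, 4, 5, 6, 7, 10, 11}
Step 15: union(2, 7) -> already same set; set of 2 now {0, 1, 2, 3, 4, 5, 6, 7, 10, 11}
Step 16: union(10, 7) -> already same set; set of 10 now {0, 1, 2, 3, 4, 5, 6, 7, 10, 11}
Step 17: union(11, 4) -> already same set; set of 11 now {0, 1, 2, 3, 4, 5, 6, 7, 10, 11}
Set of 11: {0, 1, 2, 3, 4, 5, 6, 7, 10, 11}; 10 is a member.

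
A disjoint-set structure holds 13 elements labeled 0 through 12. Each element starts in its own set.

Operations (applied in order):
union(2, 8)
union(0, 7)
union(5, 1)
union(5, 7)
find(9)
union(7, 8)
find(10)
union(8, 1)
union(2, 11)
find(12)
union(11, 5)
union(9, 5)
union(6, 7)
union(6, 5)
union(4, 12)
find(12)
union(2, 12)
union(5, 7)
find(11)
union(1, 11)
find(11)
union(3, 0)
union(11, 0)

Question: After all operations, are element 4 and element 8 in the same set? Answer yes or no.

Answer: yes

Derivation:
Step 1: union(2, 8) -> merged; set of 2 now {2, 8}
Step 2: union(0, 7) -> merged; set of 0 now {0, 7}
Step 3: union(5, 1) -> merged; set of 5 now {1, 5}
Step 4: union(5, 7) -> merged; set of 5 now {0, 1, 5, 7}
Step 5: find(9) -> no change; set of 9 is {9}
Step 6: union(7, 8) -> merged; set of 7 now {0, 1, 2, 5, 7, 8}
Step 7: find(10) -> no change; set of 10 is {10}
Step 8: union(8, 1) -> already same set; set of 8 now {0, 1, 2, 5, 7, 8}
Step 9: union(2, 11) -> merged; set of 2 now {0, 1, 2, 5, 7, 8, 11}
Step 10: find(12) -> no change; set of 12 is {12}
Step 11: union(11, 5) -> already same set; set of 11 now {0, 1, 2, 5, 7, 8, 11}
Step 12: union(9, 5) -> merged; set of 9 now {0, 1, 2, 5, 7, 8, 9, 11}
Step 13: union(6, 7) -> merged; set of 6 now {0, 1, 2, 5, 6, 7, 8, 9, 11}
Step 14: union(6, 5) -> already same set; set of 6 now {0, 1, 2, 5, 6, 7, 8, 9, 11}
Step 15: union(4, 12) -> merged; set of 4 now {4, 12}
Step 16: find(12) -> no change; set of 12 is {4, 12}
Step 17: union(2, 12) -> merged; set of 2 now {0, 1, 2, 4, 5, 6, 7, 8, 9, 11, 12}
Step 18: union(5, 7) -> already same set; set of 5 now {0, 1, 2, 4, 5, 6, 7, 8, 9, 11, 12}
Step 19: find(11) -> no change; set of 11 is {0, 1, 2, 4, 5, 6, 7, 8, 9, 11, 12}
Step 20: union(1, 11) -> already same set; set of 1 now {0, 1, 2, 4, 5, 6, 7, 8, 9, 11, 12}
Step 21: find(11) -> no change; set of 11 is {0, 1, 2, 4, 5, 6, 7, 8, 9, 11, 12}
Step 22: union(3, 0) -> merged; set of 3 now {0, 1, 2, 3, 4, 5, 6, 7, 8, 9, 11, 12}
Step 23: union(11, 0) -> already same set; set of 11 now {0, 1, 2, 3, 4, 5, 6, 7, 8, 9, 11, 12}
Set of 4: {0, 1, 2, 3, 4, 5, 6, 7, 8, 9, 11, 12}; 8 is a member.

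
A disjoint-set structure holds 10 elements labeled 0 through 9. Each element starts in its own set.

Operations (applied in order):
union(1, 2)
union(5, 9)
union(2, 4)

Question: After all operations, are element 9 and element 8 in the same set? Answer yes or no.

Answer: no

Derivation:
Step 1: union(1, 2) -> merged; set of 1 now {1, 2}
Step 2: union(5, 9) -> merged; set of 5 now {5, 9}
Step 3: union(2, 4) -> merged; set of 2 now {1, 2, 4}
Set of 9: {5, 9}; 8 is not a member.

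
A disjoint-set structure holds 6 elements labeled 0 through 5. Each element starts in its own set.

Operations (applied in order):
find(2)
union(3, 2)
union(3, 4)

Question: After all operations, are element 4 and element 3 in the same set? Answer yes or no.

Answer: yes

Derivation:
Step 1: find(2) -> no change; set of 2 is {2}
Step 2: union(3, 2) -> merged; set of 3 now {2, 3}
Step 3: union(3, 4) -> merged; set of 3 now {2, 3, 4}
Set of 4: {2, 3, 4}; 3 is a member.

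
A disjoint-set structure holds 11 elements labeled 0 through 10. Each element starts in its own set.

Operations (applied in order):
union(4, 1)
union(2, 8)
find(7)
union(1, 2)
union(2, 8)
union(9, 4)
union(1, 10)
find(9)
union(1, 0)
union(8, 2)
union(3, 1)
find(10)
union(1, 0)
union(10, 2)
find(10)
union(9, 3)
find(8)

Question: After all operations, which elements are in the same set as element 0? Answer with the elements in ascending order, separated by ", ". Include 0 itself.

Answer: 0, 1, 2, 3, 4, 8, 9, 10

Derivation:
Step 1: union(4, 1) -> merged; set of 4 now {1, 4}
Step 2: union(2, 8) -> merged; set of 2 now {2, 8}
Step 3: find(7) -> no change; set of 7 is {7}
Step 4: union(1, 2) -> merged; set of 1 now {1, 2, 4, 8}
Step 5: union(2, 8) -> already same set; set of 2 now {1, 2, 4, 8}
Step 6: union(9, 4) -> merged; set of 9 now {1, 2, 4, 8, 9}
Step 7: union(1, 10) -> merged; set of 1 now {1, 2, 4, 8, 9, 10}
Step 8: find(9) -> no change; set of 9 is {1, 2, 4, 8, 9, 10}
Step 9: union(1, 0) -> merged; set of 1 now {0, 1, 2, 4, 8, 9, 10}
Step 10: union(8, 2) -> already same set; set of 8 now {0, 1, 2, 4, 8, 9, 10}
Step 11: union(3, 1) -> merged; set of 3 now {0, 1, 2, 3, 4, 8, 9, 10}
Step 12: find(10) -> no change; set of 10 is {0, 1, 2, 3, 4, 8, 9, 10}
Step 13: union(1, 0) -> already same set; set of 1 now {0, 1, 2, 3, 4, 8, 9, 10}
Step 14: union(10, 2) -> already same set; set of 10 now {0, 1, 2, 3, 4, 8, 9, 10}
Step 15: find(10) -> no change; set of 10 is {0, 1, 2, 3, 4, 8, 9, 10}
Step 16: union(9, 3) -> already same set; set of 9 now {0, 1, 2, 3, 4, 8, 9, 10}
Step 17: find(8) -> no change; set of 8 is {0, 1, 2, 3, 4, 8, 9, 10}
Component of 0: {0, 1, 2, 3, 4, 8, 9, 10}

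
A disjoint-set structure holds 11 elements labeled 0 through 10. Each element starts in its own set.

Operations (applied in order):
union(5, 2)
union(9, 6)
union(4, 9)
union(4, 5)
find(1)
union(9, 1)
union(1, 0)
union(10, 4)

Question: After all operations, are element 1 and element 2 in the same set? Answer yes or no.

Answer: yes

Derivation:
Step 1: union(5, 2) -> merged; set of 5 now {2, 5}
Step 2: union(9, 6) -> merged; set of 9 now {6, 9}
Step 3: union(4, 9) -> merged; set of 4 now {4, 6, 9}
Step 4: union(4, 5) -> merged; set of 4 now {2, 4, 5, 6, 9}
Step 5: find(1) -> no change; set of 1 is {1}
Step 6: union(9, 1) -> merged; set of 9 now {1, 2, 4, 5, 6, 9}
Step 7: union(1, 0) -> merged; set of 1 now {0, 1, 2, 4, 5, 6, 9}
Step 8: union(10, 4) -> merged; set of 10 now {0, 1, 2, 4, 5, 6, 9, 10}
Set of 1: {0, 1, 2, 4, 5, 6, 9, 10}; 2 is a member.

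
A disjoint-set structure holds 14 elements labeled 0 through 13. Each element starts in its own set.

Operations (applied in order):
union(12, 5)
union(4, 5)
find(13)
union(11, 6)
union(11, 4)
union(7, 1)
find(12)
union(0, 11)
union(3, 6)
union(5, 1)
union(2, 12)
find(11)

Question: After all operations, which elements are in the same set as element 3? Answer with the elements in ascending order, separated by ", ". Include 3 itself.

Step 1: union(12, 5) -> merged; set of 12 now {5, 12}
Step 2: union(4, 5) -> merged; set of 4 now {4, 5, 12}
Step 3: find(13) -> no change; set of 13 is {13}
Step 4: union(11, 6) -> merged; set of 11 now {6, 11}
Step 5: union(11, 4) -> merged; set of 11 now {4, 5, 6, 11, 12}
Step 6: union(7, 1) -> merged; set of 7 now {1, 7}
Step 7: find(12) -> no change; set of 12 is {4, 5, 6, 11, 12}
Step 8: union(0, 11) -> merged; set of 0 now {0, 4, 5, 6, 11, 12}
Step 9: union(3, 6) -> merged; set of 3 now {0, 3, 4, 5, 6, 11, 12}
Step 10: union(5, 1) -> merged; set of 5 now {0, 1, 3, 4, 5, 6, 7, 11, 12}
Step 11: union(2, 12) -> merged; set of 2 now {0, 1, 2, 3, 4, 5, 6, 7, 11, 12}
Step 12: find(11) -> no change; set of 11 is {0, 1, 2, 3, 4, 5, 6, 7, 11, 12}
Component of 3: {0, 1, 2, 3, 4, 5, 6, 7, 11, 12}

Answer: 0, 1, 2, 3, 4, 5, 6, 7, 11, 12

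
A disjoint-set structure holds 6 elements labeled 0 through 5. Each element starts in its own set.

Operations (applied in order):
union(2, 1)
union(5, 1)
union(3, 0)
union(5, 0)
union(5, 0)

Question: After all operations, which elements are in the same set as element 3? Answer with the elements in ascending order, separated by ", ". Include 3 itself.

Step 1: union(2, 1) -> merged; set of 2 now {1, 2}
Step 2: union(5, 1) -> merged; set of 5 now {1, 2, 5}
Step 3: union(3, 0) -> merged; set of 3 now {0, 3}
Step 4: union(5, 0) -> merged; set of 5 now {0, 1, 2, 3, 5}
Step 5: union(5, 0) -> already same set; set of 5 now {0, 1, 2, 3, 5}
Component of 3: {0, 1, 2, 3, 5}

Answer: 0, 1, 2, 3, 5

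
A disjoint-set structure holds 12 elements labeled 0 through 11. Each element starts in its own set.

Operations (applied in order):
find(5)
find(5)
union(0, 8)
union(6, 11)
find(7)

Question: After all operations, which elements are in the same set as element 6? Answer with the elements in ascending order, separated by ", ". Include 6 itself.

Answer: 6, 11

Derivation:
Step 1: find(5) -> no change; set of 5 is {5}
Step 2: find(5) -> no change; set of 5 is {5}
Step 3: union(0, 8) -> merged; set of 0 now {0, 8}
Step 4: union(6, 11) -> merged; set of 6 now {6, 11}
Step 5: find(7) -> no change; set of 7 is {7}
Component of 6: {6, 11}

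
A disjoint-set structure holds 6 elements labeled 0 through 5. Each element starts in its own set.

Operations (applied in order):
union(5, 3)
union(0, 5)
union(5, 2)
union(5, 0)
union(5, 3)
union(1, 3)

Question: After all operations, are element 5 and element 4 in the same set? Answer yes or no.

Answer: no

Derivation:
Step 1: union(5, 3) -> merged; set of 5 now {3, 5}
Step 2: union(0, 5) -> merged; set of 0 now {0, 3, 5}
Step 3: union(5, 2) -> merged; set of 5 now {0, 2, 3, 5}
Step 4: union(5, 0) -> already same set; set of 5 now {0, 2, 3, 5}
Step 5: union(5, 3) -> already same set; set of 5 now {0, 2, 3, 5}
Step 6: union(1, 3) -> merged; set of 1 now {0, 1, 2, 3, 5}
Set of 5: {0, 1, 2, 3, 5}; 4 is not a member.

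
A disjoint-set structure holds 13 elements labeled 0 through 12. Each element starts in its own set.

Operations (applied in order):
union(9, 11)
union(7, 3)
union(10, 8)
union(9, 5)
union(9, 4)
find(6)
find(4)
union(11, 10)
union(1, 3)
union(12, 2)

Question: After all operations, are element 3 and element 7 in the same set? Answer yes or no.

Answer: yes

Derivation:
Step 1: union(9, 11) -> merged; set of 9 now {9, 11}
Step 2: union(7, 3) -> merged; set of 7 now {3, 7}
Step 3: union(10, 8) -> merged; set of 10 now {8, 10}
Step 4: union(9, 5) -> merged; set of 9 now {5, 9, 11}
Step 5: union(9, 4) -> merged; set of 9 now {4, 5, 9, 11}
Step 6: find(6) -> no change; set of 6 is {6}
Step 7: find(4) -> no change; set of 4 is {4, 5, 9, 11}
Step 8: union(11, 10) -> merged; set of 11 now {4, 5, 8, 9, 10, 11}
Step 9: union(1, 3) -> merged; set of 1 now {1, 3, 7}
Step 10: union(12, 2) -> merged; set of 12 now {2, 12}
Set of 3: {1, 3, 7}; 7 is a member.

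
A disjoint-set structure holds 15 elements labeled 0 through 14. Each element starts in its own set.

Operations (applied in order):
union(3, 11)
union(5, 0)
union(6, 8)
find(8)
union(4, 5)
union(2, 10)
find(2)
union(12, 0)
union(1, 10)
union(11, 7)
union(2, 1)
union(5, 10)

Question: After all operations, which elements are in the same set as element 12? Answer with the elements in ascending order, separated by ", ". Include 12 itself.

Answer: 0, 1, 2, 4, 5, 10, 12

Derivation:
Step 1: union(3, 11) -> merged; set of 3 now {3, 11}
Step 2: union(5, 0) -> merged; set of 5 now {0, 5}
Step 3: union(6, 8) -> merged; set of 6 now {6, 8}
Step 4: find(8) -> no change; set of 8 is {6, 8}
Step 5: union(4, 5) -> merged; set of 4 now {0, 4, 5}
Step 6: union(2, 10) -> merged; set of 2 now {2, 10}
Step 7: find(2) -> no change; set of 2 is {2, 10}
Step 8: union(12, 0) -> merged; set of 12 now {0, 4, 5, 12}
Step 9: union(1, 10) -> merged; set of 1 now {1, 2, 10}
Step 10: union(11, 7) -> merged; set of 11 now {3, 7, 11}
Step 11: union(2, 1) -> already same set; set of 2 now {1, 2, 10}
Step 12: union(5, 10) -> merged; set of 5 now {0, 1, 2, 4, 5, 10, 12}
Component of 12: {0, 1, 2, 4, 5, 10, 12}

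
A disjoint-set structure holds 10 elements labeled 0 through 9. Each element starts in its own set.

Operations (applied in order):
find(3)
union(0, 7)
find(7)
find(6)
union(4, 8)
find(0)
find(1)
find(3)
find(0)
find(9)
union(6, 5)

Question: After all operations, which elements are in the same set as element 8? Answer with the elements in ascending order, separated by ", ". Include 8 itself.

Step 1: find(3) -> no change; set of 3 is {3}
Step 2: union(0, 7) -> merged; set of 0 now {0, 7}
Step 3: find(7) -> no change; set of 7 is {0, 7}
Step 4: find(6) -> no change; set of 6 is {6}
Step 5: union(4, 8) -> merged; set of 4 now {4, 8}
Step 6: find(0) -> no change; set of 0 is {0, 7}
Step 7: find(1) -> no change; set of 1 is {1}
Step 8: find(3) -> no change; set of 3 is {3}
Step 9: find(0) -> no change; set of 0 is {0, 7}
Step 10: find(9) -> no change; set of 9 is {9}
Step 11: union(6, 5) -> merged; set of 6 now {5, 6}
Component of 8: {4, 8}

Answer: 4, 8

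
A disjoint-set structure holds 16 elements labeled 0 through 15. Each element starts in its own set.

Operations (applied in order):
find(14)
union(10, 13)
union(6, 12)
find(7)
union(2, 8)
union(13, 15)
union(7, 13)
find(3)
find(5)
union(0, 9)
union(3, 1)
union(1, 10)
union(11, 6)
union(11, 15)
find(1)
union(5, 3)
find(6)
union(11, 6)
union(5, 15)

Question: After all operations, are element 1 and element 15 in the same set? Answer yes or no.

Answer: yes

Derivation:
Step 1: find(14) -> no change; set of 14 is {14}
Step 2: union(10, 13) -> merged; set of 10 now {10, 13}
Step 3: union(6, 12) -> merged; set of 6 now {6, 12}
Step 4: find(7) -> no change; set of 7 is {7}
Step 5: union(2, 8) -> merged; set of 2 now {2, 8}
Step 6: union(13, 15) -> merged; set of 13 now {10, 13, 15}
Step 7: union(7, 13) -> merged; set of 7 now {7, 10, 13, 15}
Step 8: find(3) -> no change; set of 3 is {3}
Step 9: find(5) -> no change; set of 5 is {5}
Step 10: union(0, 9) -> merged; set of 0 now {0, 9}
Step 11: union(3, 1) -> merged; set of 3 now {1, 3}
Step 12: union(1, 10) -> merged; set of 1 now {1, 3, 7, 10, 13, 15}
Step 13: union(11, 6) -> merged; set of 11 now {6, 11, 12}
Step 14: union(11, 15) -> merged; set of 11 now {1, 3, 6, 7, 10, 11, 12, 13, 15}
Step 15: find(1) -> no change; set of 1 is {1, 3, 6, 7, 10, 11, 12, 13, 15}
Step 16: union(5, 3) -> merged; set of 5 now {1, 3, 5, 6, 7, 10, 11, 12, 13, 15}
Step 17: find(6) -> no change; set of 6 is {1, 3, 5, 6, 7, 10, 11, 12, 13, 15}
Step 18: union(11, 6) -> already same set; set of 11 now {1, 3, 5, 6, 7, 10, 11, 12, 13, 15}
Step 19: union(5, 15) -> already same set; set of 5 now {1, 3, 5, 6, 7, 10, 11, 12, 13, 15}
Set of 1: {1, 3, 5, 6, 7, 10, 11, 12, 13, 15}; 15 is a member.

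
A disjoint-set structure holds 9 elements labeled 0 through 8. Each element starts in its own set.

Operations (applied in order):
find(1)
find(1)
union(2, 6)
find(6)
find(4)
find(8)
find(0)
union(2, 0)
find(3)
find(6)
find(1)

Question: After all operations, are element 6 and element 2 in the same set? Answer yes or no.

Answer: yes

Derivation:
Step 1: find(1) -> no change; set of 1 is {1}
Step 2: find(1) -> no change; set of 1 is {1}
Step 3: union(2, 6) -> merged; set of 2 now {2, 6}
Step 4: find(6) -> no change; set of 6 is {2, 6}
Step 5: find(4) -> no change; set of 4 is {4}
Step 6: find(8) -> no change; set of 8 is {8}
Step 7: find(0) -> no change; set of 0 is {0}
Step 8: union(2, 0) -> merged; set of 2 now {0, 2, 6}
Step 9: find(3) -> no change; set of 3 is {3}
Step 10: find(6) -> no change; set of 6 is {0, 2, 6}
Step 11: find(1) -> no change; set of 1 is {1}
Set of 6: {0, 2, 6}; 2 is a member.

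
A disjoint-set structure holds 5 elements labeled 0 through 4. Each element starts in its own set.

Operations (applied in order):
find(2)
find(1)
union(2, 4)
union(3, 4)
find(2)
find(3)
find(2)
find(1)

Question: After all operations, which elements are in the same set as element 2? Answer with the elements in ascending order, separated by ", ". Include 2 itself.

Answer: 2, 3, 4

Derivation:
Step 1: find(2) -> no change; set of 2 is {2}
Step 2: find(1) -> no change; set of 1 is {1}
Step 3: union(2, 4) -> merged; set of 2 now {2, 4}
Step 4: union(3, 4) -> merged; set of 3 now {2, 3, 4}
Step 5: find(2) -> no change; set of 2 is {2, 3, 4}
Step 6: find(3) -> no change; set of 3 is {2, 3, 4}
Step 7: find(2) -> no change; set of 2 is {2, 3, 4}
Step 8: find(1) -> no change; set of 1 is {1}
Component of 2: {2, 3, 4}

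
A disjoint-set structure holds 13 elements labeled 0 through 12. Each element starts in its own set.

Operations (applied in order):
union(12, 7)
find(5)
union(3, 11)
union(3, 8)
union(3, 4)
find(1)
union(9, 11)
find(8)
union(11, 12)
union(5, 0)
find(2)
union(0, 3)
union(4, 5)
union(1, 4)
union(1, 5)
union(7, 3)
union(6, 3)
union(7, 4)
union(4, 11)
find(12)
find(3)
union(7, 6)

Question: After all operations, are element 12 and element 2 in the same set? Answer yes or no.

Answer: no

Derivation:
Step 1: union(12, 7) -> merged; set of 12 now {7, 12}
Step 2: find(5) -> no change; set of 5 is {5}
Step 3: union(3, 11) -> merged; set of 3 now {3, 11}
Step 4: union(3, 8) -> merged; set of 3 now {3, 8, 11}
Step 5: union(3, 4) -> merged; set of 3 now {3, 4, 8, 11}
Step 6: find(1) -> no change; set of 1 is {1}
Step 7: union(9, 11) -> merged; set of 9 now {3, 4, 8, 9, 11}
Step 8: find(8) -> no change; set of 8 is {3, 4, 8, 9, 11}
Step 9: union(11, 12) -> merged; set of 11 now {3, 4, 7, 8, 9, 11, 12}
Step 10: union(5, 0) -> merged; set of 5 now {0, 5}
Step 11: find(2) -> no change; set of 2 is {2}
Step 12: union(0, 3) -> merged; set of 0 now {0, 3, 4, 5, 7, 8, 9, 11, 12}
Step 13: union(4, 5) -> already same set; set of 4 now {0, 3, 4, 5, 7, 8, 9, 11, 12}
Step 14: union(1, 4) -> merged; set of 1 now {0, 1, 3, 4, 5, 7, 8, 9, 11, 12}
Step 15: union(1, 5) -> already same set; set of 1 now {0, 1, 3, 4, 5, 7, 8, 9, 11, 12}
Step 16: union(7, 3) -> already same set; set of 7 now {0, 1, 3, 4, 5, 7, 8, 9, 11, 12}
Step 17: union(6, 3) -> merged; set of 6 now {0, 1, 3, 4, 5, 6, 7, 8, 9, 11, 12}
Step 18: union(7, 4) -> already same set; set of 7 now {0, 1, 3, 4, 5, 6, 7, 8, 9, 11, 12}
Step 19: union(4, 11) -> already same set; set of 4 now {0, 1, 3, 4, 5, 6, 7, 8, 9, 11, 12}
Step 20: find(12) -> no change; set of 12 is {0, 1, 3, 4, 5, 6, 7, 8, 9, 11, 12}
Step 21: find(3) -> no change; set of 3 is {0, 1, 3, 4, 5, 6, 7, 8, 9, 11, 12}
Step 22: union(7, 6) -> already same set; set of 7 now {0, 1, 3, 4, 5, 6, 7, 8, 9, 11, 12}
Set of 12: {0, 1, 3, 4, 5, 6, 7, 8, 9, 11, 12}; 2 is not a member.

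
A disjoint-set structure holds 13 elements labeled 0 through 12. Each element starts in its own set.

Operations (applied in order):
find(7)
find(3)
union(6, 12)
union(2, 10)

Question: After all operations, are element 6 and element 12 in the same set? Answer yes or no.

Step 1: find(7) -> no change; set of 7 is {7}
Step 2: find(3) -> no change; set of 3 is {3}
Step 3: union(6, 12) -> merged; set of 6 now {6, 12}
Step 4: union(2, 10) -> merged; set of 2 now {2, 10}
Set of 6: {6, 12}; 12 is a member.

Answer: yes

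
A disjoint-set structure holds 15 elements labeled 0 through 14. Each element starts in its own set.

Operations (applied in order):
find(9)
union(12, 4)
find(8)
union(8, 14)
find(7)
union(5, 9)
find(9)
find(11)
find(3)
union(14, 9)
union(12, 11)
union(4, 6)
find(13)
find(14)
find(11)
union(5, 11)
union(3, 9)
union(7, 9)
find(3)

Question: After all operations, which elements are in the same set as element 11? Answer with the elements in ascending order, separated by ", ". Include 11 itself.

Answer: 3, 4, 5, 6, 7, 8, 9, 11, 12, 14

Derivation:
Step 1: find(9) -> no change; set of 9 is {9}
Step 2: union(12, 4) -> merged; set of 12 now {4, 12}
Step 3: find(8) -> no change; set of 8 is {8}
Step 4: union(8, 14) -> merged; set of 8 now {8, 14}
Step 5: find(7) -> no change; set of 7 is {7}
Step 6: union(5, 9) -> merged; set of 5 now {5, 9}
Step 7: find(9) -> no change; set of 9 is {5, 9}
Step 8: find(11) -> no change; set of 11 is {11}
Step 9: find(3) -> no change; set of 3 is {3}
Step 10: union(14, 9) -> merged; set of 14 now {5, 8, 9, 14}
Step 11: union(12, 11) -> merged; set of 12 now {4, 11, 12}
Step 12: union(4, 6) -> merged; set of 4 now {4, 6, 11, 12}
Step 13: find(13) -> no change; set of 13 is {13}
Step 14: find(14) -> no change; set of 14 is {5, 8, 9, 14}
Step 15: find(11) -> no change; set of 11 is {4, 6, 11, 12}
Step 16: union(5, 11) -> merged; set of 5 now {4, 5, 6, 8, 9, 11, 12, 14}
Step 17: union(3, 9) -> merged; set of 3 now {3, 4, 5, 6, 8, 9, 11, 12, 14}
Step 18: union(7, 9) -> merged; set of 7 now {3, 4, 5, 6, 7, 8, 9, 11, 12, 14}
Step 19: find(3) -> no change; set of 3 is {3, 4, 5, 6, 7, 8, 9, 11, 12, 14}
Component of 11: {3, 4, 5, 6, 7, 8, 9, 11, 12, 14}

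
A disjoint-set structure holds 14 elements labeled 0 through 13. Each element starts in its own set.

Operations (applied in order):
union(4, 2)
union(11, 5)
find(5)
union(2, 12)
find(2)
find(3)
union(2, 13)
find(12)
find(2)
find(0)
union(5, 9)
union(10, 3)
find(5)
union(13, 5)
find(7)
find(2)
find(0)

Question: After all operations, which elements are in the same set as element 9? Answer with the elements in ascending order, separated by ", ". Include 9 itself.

Answer: 2, 4, 5, 9, 11, 12, 13

Derivation:
Step 1: union(4, 2) -> merged; set of 4 now {2, 4}
Step 2: union(11, 5) -> merged; set of 11 now {5, 11}
Step 3: find(5) -> no change; set of 5 is {5, 11}
Step 4: union(2, 12) -> merged; set of 2 now {2, 4, 12}
Step 5: find(2) -> no change; set of 2 is {2, 4, 12}
Step 6: find(3) -> no change; set of 3 is {3}
Step 7: union(2, 13) -> merged; set of 2 now {2, 4, 12, 13}
Step 8: find(12) -> no change; set of 12 is {2, 4, 12, 13}
Step 9: find(2) -> no change; set of 2 is {2, 4, 12, 13}
Step 10: find(0) -> no change; set of 0 is {0}
Step 11: union(5, 9) -> merged; set of 5 now {5, 9, 11}
Step 12: union(10, 3) -> merged; set of 10 now {3, 10}
Step 13: find(5) -> no change; set of 5 is {5, 9, 11}
Step 14: union(13, 5) -> merged; set of 13 now {2, 4, 5, 9, 11, 12, 13}
Step 15: find(7) -> no change; set of 7 is {7}
Step 16: find(2) -> no change; set of 2 is {2, 4, 5, 9, 11, 12, 13}
Step 17: find(0) -> no change; set of 0 is {0}
Component of 9: {2, 4, 5, 9, 11, 12, 13}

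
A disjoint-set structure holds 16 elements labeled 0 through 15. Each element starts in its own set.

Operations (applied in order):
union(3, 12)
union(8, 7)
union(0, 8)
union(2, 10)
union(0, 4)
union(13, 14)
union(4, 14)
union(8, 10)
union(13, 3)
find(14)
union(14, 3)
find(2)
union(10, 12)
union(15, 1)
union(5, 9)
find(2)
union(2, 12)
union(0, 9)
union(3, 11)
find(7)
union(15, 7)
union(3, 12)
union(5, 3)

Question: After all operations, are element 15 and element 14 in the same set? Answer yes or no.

Answer: yes

Derivation:
Step 1: union(3, 12) -> merged; set of 3 now {3, 12}
Step 2: union(8, 7) -> merged; set of 8 now {7, 8}
Step 3: union(0, 8) -> merged; set of 0 now {0, 7, 8}
Step 4: union(2, 10) -> merged; set of 2 now {2, 10}
Step 5: union(0, 4) -> merged; set of 0 now {0, 4, 7, 8}
Step 6: union(13, 14) -> merged; set of 13 now {13, 14}
Step 7: union(4, 14) -> merged; set of 4 now {0, 4, 7, 8, 13, 14}
Step 8: union(8, 10) -> merged; set of 8 now {0, 2, 4, 7, 8, 10, 13, 14}
Step 9: union(13, 3) -> merged; set of 13 now {0, 2, 3, 4, 7, 8, 10, 12, 13, 14}
Step 10: find(14) -> no change; set of 14 is {0, 2, 3, 4, 7, 8, 10, 12, 13, 14}
Step 11: union(14, 3) -> already same set; set of 14 now {0, 2, 3, 4, 7, 8, 10, 12, 13, 14}
Step 12: find(2) -> no change; set of 2 is {0, 2, 3, 4, 7, 8, 10, 12, 13, 14}
Step 13: union(10, 12) -> already same set; set of 10 now {0, 2, 3, 4, 7, 8, 10, 12, 13, 14}
Step 14: union(15, 1) -> merged; set of 15 now {1, 15}
Step 15: union(5, 9) -> merged; set of 5 now {5, 9}
Step 16: find(2) -> no change; set of 2 is {0, 2, 3, 4, 7, 8, 10, 12, 13, 14}
Step 17: union(2, 12) -> already same set; set of 2 now {0, 2, 3, 4, 7, 8, 10, 12, 13, 14}
Step 18: union(0, 9) -> merged; set of 0 now {0, 2, 3, 4, 5, 7, 8, 9, 10, 12, 13, 14}
Step 19: union(3, 11) -> merged; set of 3 now {0, 2, 3, 4, 5, 7, 8, 9, 10, 11, 12, 13, 14}
Step 20: find(7) -> no change; set of 7 is {0, 2, 3, 4, 5, 7, 8, 9, 10, 11, 12, 13, 14}
Step 21: union(15, 7) -> merged; set of 15 now {0, 1, 2, 3, 4, 5, 7, 8, 9, 10, 11, 12, 13, 14, 15}
Step 22: union(3, 12) -> already same set; set of 3 now {0, 1, 2, 3, 4, 5, 7, 8, 9, 10, 11, 12, 13, 14, 15}
Step 23: union(5, 3) -> already same set; set of 5 now {0, 1, 2, 3, 4, 5, 7, 8, 9, 10, 11, 12, 13, 14, 15}
Set of 15: {0, 1, 2, 3, 4, 5, 7, 8, 9, 10, 11, 12, 13, 14, 15}; 14 is a member.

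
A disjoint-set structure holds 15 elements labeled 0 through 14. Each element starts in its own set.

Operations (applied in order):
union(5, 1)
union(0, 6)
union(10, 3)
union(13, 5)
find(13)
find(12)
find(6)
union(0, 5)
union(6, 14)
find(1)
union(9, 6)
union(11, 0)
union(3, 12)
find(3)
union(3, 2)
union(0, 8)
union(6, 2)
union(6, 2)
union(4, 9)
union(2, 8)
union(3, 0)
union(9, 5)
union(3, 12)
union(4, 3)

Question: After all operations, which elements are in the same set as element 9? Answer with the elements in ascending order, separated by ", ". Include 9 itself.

Step 1: union(5, 1) -> merged; set of 5 now {1, 5}
Step 2: union(0, 6) -> merged; set of 0 now {0, 6}
Step 3: union(10, 3) -> merged; set of 10 now {3, 10}
Step 4: union(13, 5) -> merged; set of 13 now {1, 5, 13}
Step 5: find(13) -> no change; set of 13 is {1, 5, 13}
Step 6: find(12) -> no change; set of 12 is {12}
Step 7: find(6) -> no change; set of 6 is {0, 6}
Step 8: union(0, 5) -> merged; set of 0 now {0, 1, 5, 6, 13}
Step 9: union(6, 14) -> merged; set of 6 now {0, 1, 5, 6, 13, 14}
Step 10: find(1) -> no change; set of 1 is {0, 1, 5, 6, 13, 14}
Step 11: union(9, 6) -> merged; set of 9 now {0, 1, 5, 6, 9, 13, 14}
Step 12: union(11, 0) -> merged; set of 11 now {0, 1, 5, 6, 9, 11, 13, 14}
Step 13: union(3, 12) -> merged; set of 3 now {3, 10, 12}
Step 14: find(3) -> no change; set of 3 is {3, 10, 12}
Step 15: union(3, 2) -> merged; set of 3 now {2, 3, 10, 12}
Step 16: union(0, 8) -> merged; set of 0 now {0, 1, 5, 6, 8, 9, 11, 13, 14}
Step 17: union(6, 2) -> merged; set of 6 now {0, 1, 2, 3, 5, 6, 8, 9, 10, 11, 12, 13, 14}
Step 18: union(6, 2) -> already same set; set of 6 now {0, 1, 2, 3, 5, 6, 8, 9, 10, 11, 12, 13, 14}
Step 19: union(4, 9) -> merged; set of 4 now {0, 1, 2, 3, 4, 5, 6, 8, 9, 10, 11, 12, 13, 14}
Step 20: union(2, 8) -> already same set; set of 2 now {0, 1, 2, 3, 4, 5, 6, 8, 9, 10, 11, 12, 13, 14}
Step 21: union(3, 0) -> already same set; set of 3 now {0, 1, 2, 3, 4, 5, 6, 8, 9, 10, 11, 12, 13, 14}
Step 22: union(9, 5) -> already same set; set of 9 now {0, 1, 2, 3, 4, 5, 6, 8, 9, 10, 11, 12, 13, 14}
Step 23: union(3, 12) -> already same set; set of 3 now {0, 1, 2, 3, 4, 5, 6, 8, 9, 10, 11, 12, 13, 14}
Step 24: union(4, 3) -> already same set; set of 4 now {0, 1, 2, 3, 4, 5, 6, 8, 9, 10, 11, 12, 13, 14}
Component of 9: {0, 1, 2, 3, 4, 5, 6, 8, 9, 10, 11, 12, 13, 14}

Answer: 0, 1, 2, 3, 4, 5, 6, 8, 9, 10, 11, 12, 13, 14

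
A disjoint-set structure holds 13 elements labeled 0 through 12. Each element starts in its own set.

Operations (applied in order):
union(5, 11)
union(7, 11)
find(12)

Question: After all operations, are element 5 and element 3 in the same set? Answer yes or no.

Step 1: union(5, 11) -> merged; set of 5 now {5, 11}
Step 2: union(7, 11) -> merged; set of 7 now {5, 7, 11}
Step 3: find(12) -> no change; set of 12 is {12}
Set of 5: {5, 7, 11}; 3 is not a member.

Answer: no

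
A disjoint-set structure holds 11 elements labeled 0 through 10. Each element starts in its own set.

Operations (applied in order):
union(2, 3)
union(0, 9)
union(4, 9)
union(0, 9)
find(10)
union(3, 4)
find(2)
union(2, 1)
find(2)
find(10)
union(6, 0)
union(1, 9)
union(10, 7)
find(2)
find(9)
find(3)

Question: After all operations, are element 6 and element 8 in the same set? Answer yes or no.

Answer: no

Derivation:
Step 1: union(2, 3) -> merged; set of 2 now {2, 3}
Step 2: union(0, 9) -> merged; set of 0 now {0, 9}
Step 3: union(4, 9) -> merged; set of 4 now {0, 4, 9}
Step 4: union(0, 9) -> already same set; set of 0 now {0, 4, 9}
Step 5: find(10) -> no change; set of 10 is {10}
Step 6: union(3, 4) -> merged; set of 3 now {0, 2, 3, 4, 9}
Step 7: find(2) -> no change; set of 2 is {0, 2, 3, 4, 9}
Step 8: union(2, 1) -> merged; set of 2 now {0, 1, 2, 3, 4, 9}
Step 9: find(2) -> no change; set of 2 is {0, 1, 2, 3, 4, 9}
Step 10: find(10) -> no change; set of 10 is {10}
Step 11: union(6, 0) -> merged; set of 6 now {0, 1, 2, 3, 4, 6, 9}
Step 12: union(1, 9) -> already same set; set of 1 now {0, 1, 2, 3, 4, 6, 9}
Step 13: union(10, 7) -> merged; set of 10 now {7, 10}
Step 14: find(2) -> no change; set of 2 is {0, 1, 2, 3, 4, 6, 9}
Step 15: find(9) -> no change; set of 9 is {0, 1, 2, 3, 4, 6, 9}
Step 16: find(3) -> no change; set of 3 is {0, 1, 2, 3, 4, 6, 9}
Set of 6: {0, 1, 2, 3, 4, 6, 9}; 8 is not a member.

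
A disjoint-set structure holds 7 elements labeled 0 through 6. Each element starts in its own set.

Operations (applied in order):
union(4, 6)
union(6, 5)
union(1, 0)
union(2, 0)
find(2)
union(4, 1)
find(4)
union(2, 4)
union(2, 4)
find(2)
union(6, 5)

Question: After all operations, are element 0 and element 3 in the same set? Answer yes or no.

Step 1: union(4, 6) -> merged; set of 4 now {4, 6}
Step 2: union(6, 5) -> merged; set of 6 now {4, 5, 6}
Step 3: union(1, 0) -> merged; set of 1 now {0, 1}
Step 4: union(2, 0) -> merged; set of 2 now {0, 1, 2}
Step 5: find(2) -> no change; set of 2 is {0, 1, 2}
Step 6: union(4, 1) -> merged; set of 4 now {0, 1, 2, 4, 5, 6}
Step 7: find(4) -> no change; set of 4 is {0, 1, 2, 4, 5, 6}
Step 8: union(2, 4) -> already same set; set of 2 now {0, 1, 2, 4, 5, 6}
Step 9: union(2, 4) -> already same set; set of 2 now {0, 1, 2, 4, 5, 6}
Step 10: find(2) -> no change; set of 2 is {0, 1, 2, 4, 5, 6}
Step 11: union(6, 5) -> already same set; set of 6 now {0, 1, 2, 4, 5, 6}
Set of 0: {0, 1, 2, 4, 5, 6}; 3 is not a member.

Answer: no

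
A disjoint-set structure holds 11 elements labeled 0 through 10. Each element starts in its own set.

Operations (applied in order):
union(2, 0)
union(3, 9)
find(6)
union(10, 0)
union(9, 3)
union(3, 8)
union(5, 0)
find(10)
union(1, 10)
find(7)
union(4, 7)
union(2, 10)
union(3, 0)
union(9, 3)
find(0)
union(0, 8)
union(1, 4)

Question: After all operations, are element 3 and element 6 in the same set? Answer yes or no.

Step 1: union(2, 0) -> merged; set of 2 now {0, 2}
Step 2: union(3, 9) -> merged; set of 3 now {3, 9}
Step 3: find(6) -> no change; set of 6 is {6}
Step 4: union(10, 0) -> merged; set of 10 now {0, 2, 10}
Step 5: union(9, 3) -> already same set; set of 9 now {3, 9}
Step 6: union(3, 8) -> merged; set of 3 now {3, 8, 9}
Step 7: union(5, 0) -> merged; set of 5 now {0, 2, 5, 10}
Step 8: find(10) -> no change; set of 10 is {0, 2, 5, 10}
Step 9: union(1, 10) -> merged; set of 1 now {0, 1, 2, 5, 10}
Step 10: find(7) -> no change; set of 7 is {7}
Step 11: union(4, 7) -> merged; set of 4 now {4, 7}
Step 12: union(2, 10) -> already same set; set of 2 now {0, 1, 2, 5, 10}
Step 13: union(3, 0) -> merged; set of 3 now {0, 1, 2, 3, 5, 8, 9, 10}
Step 14: union(9, 3) -> already same set; set of 9 now {0, 1, 2, 3, 5, 8, 9, 10}
Step 15: find(0) -> no change; set of 0 is {0, 1, 2, 3, 5, 8, 9, 10}
Step 16: union(0, 8) -> already same set; set of 0 now {0, 1, 2, 3, 5, 8, 9, 10}
Step 17: union(1, 4) -> merged; set of 1 now {0, 1, 2, 3, 4, 5, 7, 8, 9, 10}
Set of 3: {0, 1, 2, 3, 4, 5, 7, 8, 9, 10}; 6 is not a member.

Answer: no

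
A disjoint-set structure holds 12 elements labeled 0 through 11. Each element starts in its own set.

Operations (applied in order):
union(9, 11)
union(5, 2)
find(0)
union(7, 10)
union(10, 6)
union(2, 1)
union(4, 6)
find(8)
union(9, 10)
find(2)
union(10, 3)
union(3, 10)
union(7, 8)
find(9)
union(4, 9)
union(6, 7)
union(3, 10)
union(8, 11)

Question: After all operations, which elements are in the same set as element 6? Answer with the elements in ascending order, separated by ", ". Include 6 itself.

Answer: 3, 4, 6, 7, 8, 9, 10, 11

Derivation:
Step 1: union(9, 11) -> merged; set of 9 now {9, 11}
Step 2: union(5, 2) -> merged; set of 5 now {2, 5}
Step 3: find(0) -> no change; set of 0 is {0}
Step 4: union(7, 10) -> merged; set of 7 now {7, 10}
Step 5: union(10, 6) -> merged; set of 10 now {6, 7, 10}
Step 6: union(2, 1) -> merged; set of 2 now {1, 2, 5}
Step 7: union(4, 6) -> merged; set of 4 now {4, 6, 7, 10}
Step 8: find(8) -> no change; set of 8 is {8}
Step 9: union(9, 10) -> merged; set of 9 now {4, 6, 7, 9, 10, 11}
Step 10: find(2) -> no change; set of 2 is {1, 2, 5}
Step 11: union(10, 3) -> merged; set of 10 now {3, 4, 6, 7, 9, 10, 11}
Step 12: union(3, 10) -> already same set; set of 3 now {3, 4, 6, 7, 9, 10, 11}
Step 13: union(7, 8) -> merged; set of 7 now {3, 4, 6, 7, 8, 9, 10, 11}
Step 14: find(9) -> no change; set of 9 is {3, 4, 6, 7, 8, 9, 10, 11}
Step 15: union(4, 9) -> already same set; set of 4 now {3, 4, 6, 7, 8, 9, 10, 11}
Step 16: union(6, 7) -> already same set; set of 6 now {3, 4, 6, 7, 8, 9, 10, 11}
Step 17: union(3, 10) -> already same set; set of 3 now {3, 4, 6, 7, 8, 9, 10, 11}
Step 18: union(8, 11) -> already same set; set of 8 now {3, 4, 6, 7, 8, 9, 10, 11}
Component of 6: {3, 4, 6, 7, 8, 9, 10, 11}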